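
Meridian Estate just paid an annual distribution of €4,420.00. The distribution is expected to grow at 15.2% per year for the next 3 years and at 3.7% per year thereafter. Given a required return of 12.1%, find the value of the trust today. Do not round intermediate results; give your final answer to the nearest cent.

D_1 = 5091.84000
D_2 = 5865.79968
D_3 = 6757.40123
Terminal value at year 3: TV = D_3×(1+g_2)/(r−g_2) = 7007.42508/0.084 = 83421.72711
P_0 = D_1/(1+r)^1 + D_2/(1+r)^2 + D_3/(1+r)^3 + TV/(1+r)^3
    = 4542.23015 + 4667.84044 + 4796.92434 + 59219.17314 = 73226.16807

€73226.17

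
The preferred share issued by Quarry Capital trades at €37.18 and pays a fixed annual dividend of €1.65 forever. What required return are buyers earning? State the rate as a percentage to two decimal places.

P = C/r ⇒ r = C/P = €1.65/€37.18 = 0.044379

4.44%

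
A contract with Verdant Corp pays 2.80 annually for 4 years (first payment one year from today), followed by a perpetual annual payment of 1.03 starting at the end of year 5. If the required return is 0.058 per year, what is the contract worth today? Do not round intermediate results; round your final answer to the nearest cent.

23.92

PV of 4-year annuity: 2.80 × [1 − (1+0.058)^−4] / 0.058 = 9.74689
Perpetuity value at year 4: 1.03 / 0.058 = 17.75862
PV of perpetuity: 17.75862 / (1+0.058)^4 = 14.17316
Total PV = 9.74689 + 14.17316 = 23.92005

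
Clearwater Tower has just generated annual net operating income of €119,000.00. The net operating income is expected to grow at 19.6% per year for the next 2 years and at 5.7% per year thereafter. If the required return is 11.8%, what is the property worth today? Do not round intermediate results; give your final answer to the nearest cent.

D_1 = 142324.00000
D_2 = 170219.50400
Terminal value at year 2: TV = D_2×(1+g_2)/(r−g_2) = 179922.01573/0.061 = 2949541.24144
P_0 = D_1/(1+r)^1 + D_2/(1+r)^2 + TV/(1+r)^2
    = 127302.32558 + 136183.88318 + 2359776.46756 = 2623262.67632

€2623262.68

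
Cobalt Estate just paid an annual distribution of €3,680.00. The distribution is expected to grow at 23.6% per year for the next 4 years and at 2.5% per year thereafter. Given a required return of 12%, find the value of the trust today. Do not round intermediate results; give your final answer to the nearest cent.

€77838.18

D_1 = 4548.48000
D_2 = 5621.92128
D_3 = 6948.69470
D_4 = 8588.58665
Terminal value at year 4: TV = D_4×(1+g_2)/(r−g_2) = 8803.30132/0.095 = 92666.32966
P_0 = D_1/(1+r)^1 + D_2/(1+r)^2 + D_3/(1+r)^3 + D_4/(1+r)^4 + TV/(1+r)^4
    = 4061.14286 + 4481.76122 + 4945.94364 + 5458.20209 + 58891.12776 = 77838.17756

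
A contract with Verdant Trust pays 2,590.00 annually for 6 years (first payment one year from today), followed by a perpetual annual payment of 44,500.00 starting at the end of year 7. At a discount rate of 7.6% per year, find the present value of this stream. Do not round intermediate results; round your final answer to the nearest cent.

PV of 6-year annuity: 2,590.00 × [1 − (1+0.076)^−6] / 0.076 = 12119.94812
Perpetuity value at year 6: 44,500.00 / 0.076 = 585526.31579
PV of perpetuity: 585526.31579 / (1+0.076)^6 = 377287.82490
Total PV = 12119.94812 + 377287.82490 = 389407.77302

389407.77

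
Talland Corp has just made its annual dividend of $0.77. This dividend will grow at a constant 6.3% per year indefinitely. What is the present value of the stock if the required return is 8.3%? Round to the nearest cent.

$40.93

D₁ = D₀ × (1 + g) = $0.77 × 1.063 = $0.8185
Growing perpetuity: P = D₁ / (r − g) = $0.8185 / (0.083 − 0.063) = $40.93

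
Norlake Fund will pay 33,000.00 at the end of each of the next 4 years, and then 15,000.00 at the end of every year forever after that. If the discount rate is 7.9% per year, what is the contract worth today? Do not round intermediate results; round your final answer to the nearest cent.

249624.65

PV of 4-year annuity: 33,000.00 × [1 − (1+0.079)^−4] / 0.079 = 109543.91815
Perpetuity value at year 4: 15,000.00 / 0.079 = 189873.41772
PV of perpetuity: 189873.41772 / (1+0.079)^4 = 140080.72765
Total PV = 109543.91815 + 140080.72765 = 249624.64580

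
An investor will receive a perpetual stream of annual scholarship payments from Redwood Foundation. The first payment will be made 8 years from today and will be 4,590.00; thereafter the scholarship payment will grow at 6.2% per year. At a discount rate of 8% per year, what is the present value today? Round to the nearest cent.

Value at end of year 7: C₁ / (r − g) = 4,590.00 / (0.08 − 0.062) = 255,000.0000
Discount to today: PV = 255,000.0000 / (1 + 0.08)^7 = 255,000.0000 / 1.713824 = 148,790.05

148790.05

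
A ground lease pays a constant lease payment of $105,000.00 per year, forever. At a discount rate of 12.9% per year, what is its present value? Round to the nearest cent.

$813953.49

Level perpetuity: PV = C / r = $105,000.00 / 0.129 = $813,953.49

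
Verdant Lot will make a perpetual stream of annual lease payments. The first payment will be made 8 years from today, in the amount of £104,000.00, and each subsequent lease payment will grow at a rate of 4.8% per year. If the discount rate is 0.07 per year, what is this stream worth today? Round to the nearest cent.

£2943907.87

Value at end of year 7: C₁ / (r − g) = £104,000.00 / (0.07 − 0.048) = £4,727,272.7273
Discount to today: PV = £4,727,272.7273 / (1 + 0.07)^7 = £4,727,272.7273 / 1.605781 = £2,943,907.87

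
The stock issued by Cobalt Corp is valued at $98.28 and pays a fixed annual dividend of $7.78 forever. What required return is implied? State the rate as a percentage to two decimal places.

7.92%

P = C/r ⇒ r = C/P = $7.78/$98.28 = 0.079162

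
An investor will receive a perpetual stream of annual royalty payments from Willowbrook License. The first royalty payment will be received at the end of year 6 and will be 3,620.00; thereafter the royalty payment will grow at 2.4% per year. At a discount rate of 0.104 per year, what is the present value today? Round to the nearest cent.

Value at end of year 5: C₁ / (r − g) = 3,620.00 / (0.104 − 0.024) = 45,250.0000
Discount to today: PV = 45,250.0000 / (1 + 0.104)^5 = 45,250.0000 / 1.640006 = 27,591.37

27591.37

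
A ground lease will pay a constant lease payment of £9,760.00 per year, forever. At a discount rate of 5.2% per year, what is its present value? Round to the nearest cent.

Level perpetuity: PV = C / r = £9,760.00 / 0.052 = £187,692.31

£187692.31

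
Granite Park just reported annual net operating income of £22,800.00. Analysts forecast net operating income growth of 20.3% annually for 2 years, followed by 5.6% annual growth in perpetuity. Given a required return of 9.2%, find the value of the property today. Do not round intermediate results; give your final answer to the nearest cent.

D_1 = 27428.40000
D_2 = 32996.36520
Terminal value at year 2: TV = D_2×(1+g_2)/(r−g_2) = 34844.16165/0.036 = 967893.37920
P_0 = D_1/(1+r)^1 + D_2/(1+r)^2 + TV/(1+r)^2
    = 25117.58242 + 27670.74327 + 811675.13585 = 864463.46154

£864463.46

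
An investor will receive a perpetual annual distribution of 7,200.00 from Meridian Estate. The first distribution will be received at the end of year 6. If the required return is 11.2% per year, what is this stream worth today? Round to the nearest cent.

Value at end of year 5: C / r = 7,200.00 / 0.112 = 64,285.7143
Discount to today: PV = 64,285.7143 / (1 + 0.112)^5 = 64,285.7143 / 1.700294 = 37,808.59

37808.59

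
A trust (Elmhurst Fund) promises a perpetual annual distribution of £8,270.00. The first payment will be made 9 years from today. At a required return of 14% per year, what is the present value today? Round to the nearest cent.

£20708.02

Value at end of year 8: C / r = £8,270.00 / 0.14 = £59,071.4286
Discount to today: PV = £59,071.4286 / (1 + 0.14)^8 = £59,071.4286 / 2.852586 = £20,708.02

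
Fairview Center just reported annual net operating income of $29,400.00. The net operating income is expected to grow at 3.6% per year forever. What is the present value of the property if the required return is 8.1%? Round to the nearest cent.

$676853.33

D₁ = D₀ × (1 + g) = $29,400.00 × 1.036 = $30,458.4000
Growing perpetuity: P = D₁ / (r − g) = $30,458.4000 / (0.081 − 0.036) = $676,853.33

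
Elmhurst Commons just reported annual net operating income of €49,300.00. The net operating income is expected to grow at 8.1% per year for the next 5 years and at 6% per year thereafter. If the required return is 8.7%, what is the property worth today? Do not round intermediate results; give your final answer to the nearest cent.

D_1 = 53293.30000
D_2 = 57610.05730
D_3 = 62276.47194
D_4 = 67320.86617
D_5 = 72773.85633
Terminal value at year 5: TV = D_5×(1+g_2)/(r−g_2) = 77140.28771/0.027 = 2857047.69288
P_0 = D_1/(1+r)^1 + D_2/(1+r)^2 + D_3/(1+r)^3 + D_4/(1+r)^4 + D_5/(1+r)^5 + TV/(1+r)^5
    = 49027.87489 + 48757.25184 + 48488.12258 + 48220.47884 + 47954.31245 + 1882650.78500 = 2125098.82559

€2125098.83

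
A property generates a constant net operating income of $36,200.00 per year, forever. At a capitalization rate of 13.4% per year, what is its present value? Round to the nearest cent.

Level perpetuity: PV = C / r = $36,200.00 / 0.134 = $270,149.25

$270149.25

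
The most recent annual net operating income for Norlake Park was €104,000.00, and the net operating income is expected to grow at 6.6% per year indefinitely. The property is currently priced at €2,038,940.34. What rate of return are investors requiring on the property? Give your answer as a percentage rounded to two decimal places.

D₁ = €104,000.00 × 1.066 = €110,864.0000
P = D₁/(r − g) ⇒ r = D₁/P + g = €110,864.0000/€2,038,940.34 + 0.066 = 0.054373 + 0.066 = 0.120373

12.04%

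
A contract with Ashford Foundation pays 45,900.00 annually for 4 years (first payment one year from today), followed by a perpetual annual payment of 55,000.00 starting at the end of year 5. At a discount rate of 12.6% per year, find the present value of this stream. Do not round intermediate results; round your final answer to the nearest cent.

PV of 4-year annuity: 45,900.00 × [1 − (1+0.126)^−4] / 0.126 = 137670.75329
Perpetuity value at year 4: 55,000.00 / 0.126 = 436507.93651
PV of perpetuity: 436507.93651 / (1+0.126)^4 = 271542.98159
Total PV = 137670.75329 + 271542.98159 = 409213.73488

409213.73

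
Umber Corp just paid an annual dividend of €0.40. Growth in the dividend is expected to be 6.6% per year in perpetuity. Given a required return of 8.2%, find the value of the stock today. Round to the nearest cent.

€26.65

D₁ = D₀ × (1 + g) = €0.40 × 1.066 = €0.4264
Growing perpetuity: P = D₁ / (r − g) = €0.4264 / (0.082 − 0.066) = €26.65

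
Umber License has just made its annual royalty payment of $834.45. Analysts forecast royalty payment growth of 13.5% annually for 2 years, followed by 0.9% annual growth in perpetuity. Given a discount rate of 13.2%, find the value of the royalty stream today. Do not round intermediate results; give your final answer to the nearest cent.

D_1 = 947.10075
D_2 = 1074.95935
Terminal value at year 2: TV = D_2×(1+g_2)/(r−g_2) = 1084.63399/0.123 = 8818.16248
P_0 = D_1/(1+r)^1 + D_2/(1+r)^2 + TV/(1+r)^2
    = 836.66144 + 838.87874 + 6881.53373 = 8557.07391

$8557.07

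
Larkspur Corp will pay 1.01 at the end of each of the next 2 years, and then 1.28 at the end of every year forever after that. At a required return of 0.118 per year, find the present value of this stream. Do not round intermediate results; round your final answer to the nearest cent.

10.39

PV of 2-year annuity: 1.01 × [1 − (1+0.118)^−2] / 0.118 = 1.71145
Perpetuity value at year 2: 1.28 / 0.118 = 10.84746
PV of perpetuity: 10.84746 / (1+0.118)^2 = 8.67849
Total PV = 1.71145 + 8.67849 = 10.38994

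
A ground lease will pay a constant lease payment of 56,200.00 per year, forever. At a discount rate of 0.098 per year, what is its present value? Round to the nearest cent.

573469.39

Level perpetuity: PV = C / r = 56,200.00 / 0.098 = 573,469.39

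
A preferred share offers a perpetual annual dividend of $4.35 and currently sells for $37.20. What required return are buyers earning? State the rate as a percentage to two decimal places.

11.69%

P = C/r ⇒ r = C/P = $4.35/$37.20 = 0.116935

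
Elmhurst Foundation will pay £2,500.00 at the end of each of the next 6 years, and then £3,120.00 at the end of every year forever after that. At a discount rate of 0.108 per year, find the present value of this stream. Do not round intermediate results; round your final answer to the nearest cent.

PV of 6-year annuity: £2,500.00 × [1 − (1+0.108)^−6] / 0.108 = 10637.56105
Perpetuity value at year 6: £3,120.00 / 0.108 = 28888.88889
PV of perpetuity: 28888.88889 / (1+0.108)^6 = 15613.21270
Total PV = 10637.56105 + 15613.21270 = 26250.77375

£26250.77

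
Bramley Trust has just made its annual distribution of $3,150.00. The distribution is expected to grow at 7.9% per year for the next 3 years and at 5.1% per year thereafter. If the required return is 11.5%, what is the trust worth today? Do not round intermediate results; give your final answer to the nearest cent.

$55731.23

D_1 = 3398.85000
D_2 = 3667.35915
D_3 = 3957.08052
Terminal value at year 3: TV = D_3×(1+g_2)/(r−g_2) = 4158.89163/0.064 = 64982.68171
P_0 = D_1/(1+r)^1 + D_2/(1+r)^2 + D_3/(1+r)^3 + TV/(1+r)^3
    = 3048.29596 + 2949.87565 + 2854.63302 + 46878.42670 = 55731.23133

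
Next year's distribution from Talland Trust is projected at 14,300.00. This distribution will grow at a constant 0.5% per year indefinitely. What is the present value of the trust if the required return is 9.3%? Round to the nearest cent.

Growing perpetuity: P = D₁ / (r − g) = 14,300.0000 / (0.093 − 0.005) = 162,500.00

162500.00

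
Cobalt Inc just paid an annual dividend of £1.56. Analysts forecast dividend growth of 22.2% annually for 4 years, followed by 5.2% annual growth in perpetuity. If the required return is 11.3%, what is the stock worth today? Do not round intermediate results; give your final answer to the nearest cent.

D_1 = 1.90632
D_2 = 2.32952
D_3 = 2.84668
D_4 = 3.47864
Terminal value at year 4: TV = D_4×(1+g_2)/(r−g_2) = 3.65953/0.061 = 59.99227
P_0 = D_1/(1+r)^1 + D_2/(1+r)^2 + D_3/(1+r)^3 + D_4/(1+r)^4 + TV/(1+r)^4
    = 1.71278 + 1.88051 + 2.06468 + 2.26688 + 39.09441 = 47.01926

£47.02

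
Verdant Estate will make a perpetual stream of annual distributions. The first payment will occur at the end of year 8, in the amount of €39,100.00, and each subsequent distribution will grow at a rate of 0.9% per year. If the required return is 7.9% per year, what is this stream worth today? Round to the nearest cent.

€328041.36

Value at end of year 7: C₁ / (r − g) = €39,100.00 / (0.079 − 0.009) = €558,571.4286
Discount to today: PV = €558,571.4286 / (1 + 0.079)^7 = €558,571.4286 / 1.702747 = €328,041.36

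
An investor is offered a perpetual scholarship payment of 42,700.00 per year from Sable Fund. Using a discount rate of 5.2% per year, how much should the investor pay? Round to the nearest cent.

Level perpetuity: PV = C / r = 42,700.00 / 0.052 = 821,153.85

821153.85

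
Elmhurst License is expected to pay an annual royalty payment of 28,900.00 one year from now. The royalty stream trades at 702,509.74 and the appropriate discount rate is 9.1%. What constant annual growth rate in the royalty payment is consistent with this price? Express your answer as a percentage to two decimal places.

4.99%

P = D₁/(r−g) ⇒ g = r − D₁/P = 0.091 − 28,900.00/702,509.74 = 0.049862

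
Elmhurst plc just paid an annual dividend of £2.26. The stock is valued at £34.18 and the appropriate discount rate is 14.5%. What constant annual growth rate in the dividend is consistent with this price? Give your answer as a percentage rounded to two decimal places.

P = D₀(1+g)/(r−g) ⇒ P(r−g) = D₀(1+g) ⇒ g(P+D₀) = P·r − D₀
g = (P·r − D₀)/(P + D₀) = (£34.18×0.145 − £2.26) / (£34.18 + £2.26) = 0.073987

7.40%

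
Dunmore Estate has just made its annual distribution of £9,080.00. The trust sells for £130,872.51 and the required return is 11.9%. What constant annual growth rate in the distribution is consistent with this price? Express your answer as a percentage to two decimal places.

P = D₀(1+g)/(r−g) ⇒ P(r−g) = D₀(1+g) ⇒ g(P+D₀) = P·r − D₀
g = (P·r − D₀)/(P + D₀) = (£130,872.51×0.119 − £9,080.00) / (£130,872.51 + £9,080.00) = 0.046400

4.64%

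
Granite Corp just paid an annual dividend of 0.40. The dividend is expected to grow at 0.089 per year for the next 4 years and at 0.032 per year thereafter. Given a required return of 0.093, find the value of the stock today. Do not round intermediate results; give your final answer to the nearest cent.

8.25

D_1 = 0.43560
D_2 = 0.47437
D_3 = 0.51659
D_4 = 0.56256
Terminal value at year 4: TV = D_4×(1+g_2)/(r−g_2) = 0.58057/0.061 = 9.51747
P_0 = D_1/(1+r)^1 + D_2/(1+r)^2 + D_3/(1+r)^3 + D_4/(1+r)^4 + TV/(1+r)^4
    = 0.39854 + 0.39708 + 0.39562 + 0.39418 + 6.66869 = 8.25411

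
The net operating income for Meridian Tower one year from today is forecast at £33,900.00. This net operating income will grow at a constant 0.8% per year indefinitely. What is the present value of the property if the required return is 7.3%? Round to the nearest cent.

Growing perpetuity: P = D₁ / (r − g) = £33,900.0000 / (0.073 − 0.008) = £521,538.46

£521538.46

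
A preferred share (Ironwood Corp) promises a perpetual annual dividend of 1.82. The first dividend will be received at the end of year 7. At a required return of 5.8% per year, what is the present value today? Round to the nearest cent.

22.37

Value at end of year 6: C / r = 1.82 / 0.058 = 31.3793
Discount to today: PV = 31.3793 / (1 + 0.058)^6 = 31.3793 / 1.402536 = 22.37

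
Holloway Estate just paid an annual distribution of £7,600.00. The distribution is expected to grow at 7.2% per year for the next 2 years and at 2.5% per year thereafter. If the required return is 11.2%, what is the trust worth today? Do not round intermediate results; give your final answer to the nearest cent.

D_1 = 8147.20000
D_2 = 8733.79840
Terminal value at year 2: TV = D_2×(1+g_2)/(r−g_2) = 8952.14336/0.087 = 102898.19954
P_0 = D_1/(1+r)^1 + D_2/(1+r)^2 + TV/(1+r)^2
    = 7326.61871 + 7063.07127 + 83214.34542 = 97604.03539

£97604.04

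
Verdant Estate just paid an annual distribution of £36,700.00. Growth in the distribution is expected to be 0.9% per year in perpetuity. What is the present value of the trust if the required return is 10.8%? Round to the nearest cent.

£374043.43

D₁ = D₀ × (1 + g) = £36,700.00 × 1.009 = £37,030.3000
Growing perpetuity: P = D₁ / (r − g) = £37,030.3000 / (0.108 − 0.009) = £374,043.43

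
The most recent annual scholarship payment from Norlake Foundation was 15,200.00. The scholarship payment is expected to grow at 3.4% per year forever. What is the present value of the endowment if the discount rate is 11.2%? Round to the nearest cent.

D₁ = D₀ × (1 + g) = 15,200.00 × 1.034 = 15,716.8000
Growing perpetuity: P = D₁ / (r − g) = 15,716.8000 / (0.112 − 0.034) = 201,497.44

201497.44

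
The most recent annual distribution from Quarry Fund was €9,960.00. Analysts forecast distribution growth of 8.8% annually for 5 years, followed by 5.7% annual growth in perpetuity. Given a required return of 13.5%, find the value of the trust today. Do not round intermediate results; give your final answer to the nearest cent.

€153190.37

D_1 = 10836.48000
D_2 = 11790.09024
D_3 = 12827.61818
D_4 = 13956.44858
D_5 = 15184.61606
Terminal value at year 5: TV = D_5×(1+g_2)/(r−g_2) = 16050.13917/0.078 = 205771.01502
P_0 = D_1/(1+r)^1 + D_2/(1+r)^2 + D_3/(1+r)^3 + D_4/(1+r)^4 + D_5/(1+r)^5 + TV/(1+r)^5
    = 9547.55947 + 9152.19798 + 8773.20828 + 8409.91243 + 8061.66055 + 109245.83594 = 153190.37465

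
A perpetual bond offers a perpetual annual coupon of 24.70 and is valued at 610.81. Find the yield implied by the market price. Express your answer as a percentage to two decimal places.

4.04%

P = C/r ⇒ r = C/P = 24.70/610.81 = 0.040438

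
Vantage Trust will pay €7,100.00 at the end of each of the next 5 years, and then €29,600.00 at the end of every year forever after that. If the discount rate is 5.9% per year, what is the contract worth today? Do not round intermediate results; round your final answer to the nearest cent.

€406658.34

PV of 5-year annuity: €7,100.00 × [1 − (1+0.059)^−5] / 0.059 = 29989.32015
Perpetuity value at year 5: €29,600.00 / 0.059 = 501694.91525
PV of perpetuity: 501694.91525 / (1+0.059)^5 = 376669.01718
Total PV = 29989.32015 + 376669.01718 = 406658.33732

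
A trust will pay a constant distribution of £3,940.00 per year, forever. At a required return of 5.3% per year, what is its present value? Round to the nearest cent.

£74339.62

Level perpetuity: PV = C / r = £3,940.00 / 0.053 = £74,339.62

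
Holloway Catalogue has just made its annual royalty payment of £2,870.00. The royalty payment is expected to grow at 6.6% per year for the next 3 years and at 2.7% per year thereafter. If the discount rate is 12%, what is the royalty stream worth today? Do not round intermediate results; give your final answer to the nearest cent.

D_1 = 3059.42000
D_2 = 3261.34172
D_3 = 3476.59027
Terminal value at year 3: TV = D_3×(1+g_2)/(r−g_2) = 3570.45821/0.093 = 38392.02377
P_0 = D_1/(1+r)^1 + D_2/(1+r)^2 + D_3/(1+r)^3 + TV/(1+r)^3
    = 2731.62500 + 2599.92165 + 2474.56829 + 27326.68420 = 35132.79913

£35132.80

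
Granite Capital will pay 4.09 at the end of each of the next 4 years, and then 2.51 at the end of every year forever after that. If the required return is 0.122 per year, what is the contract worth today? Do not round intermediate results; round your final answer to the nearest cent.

PV of 4-year annuity: 4.09 × [1 − (1+0.122)^−4] / 0.122 = 12.37061
Perpetuity value at year 4: 2.51 / 0.122 = 20.57377
PV of perpetuity: 20.57377 / (1+0.122)^4 = 12.98203
Total PV = 12.37061 + 12.98203 = 25.35264

25.35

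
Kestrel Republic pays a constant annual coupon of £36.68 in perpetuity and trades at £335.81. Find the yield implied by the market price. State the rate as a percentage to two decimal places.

P = C/r ⇒ r = C/P = £36.68/£335.81 = 0.109228

10.92%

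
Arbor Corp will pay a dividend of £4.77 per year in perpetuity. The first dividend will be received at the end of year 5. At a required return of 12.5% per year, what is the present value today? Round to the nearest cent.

£23.82

Value at end of year 4: C / r = £4.77 / 0.125 = £38.1600
Discount to today: PV = £38.1600 / (1 + 0.125)^4 = £38.1600 / 1.601807 = £23.82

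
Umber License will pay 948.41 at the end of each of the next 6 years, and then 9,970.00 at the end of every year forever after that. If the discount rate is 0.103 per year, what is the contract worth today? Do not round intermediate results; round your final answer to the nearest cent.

PV of 6-year annuity: 948.41 × [1 − (1+0.103)^−6] / 0.103 = 4094.51049
Perpetuity value at year 6: 9,970.00 / 0.103 = 96796.11650
PV of perpetuity: 96796.11650 / (1+0.103)^6 = 53753.26628
Total PV = 4094.51049 + 53753.26628 = 57847.77677

57847.78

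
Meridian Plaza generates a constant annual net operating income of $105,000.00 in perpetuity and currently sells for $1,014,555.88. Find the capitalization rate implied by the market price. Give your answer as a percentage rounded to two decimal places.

P = C/r ⇒ r = C/P = $105,000.00/$1,014,555.88 = 0.103494

10.35%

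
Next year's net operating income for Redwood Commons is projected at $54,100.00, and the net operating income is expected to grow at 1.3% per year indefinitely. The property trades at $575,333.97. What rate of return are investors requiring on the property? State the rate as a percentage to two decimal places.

10.70%

P = D₁/(r − g) ⇒ r = D₁/P + g = $54,100.0000/$575,333.97 + 0.013 = 0.094032 + 0.013 = 0.107032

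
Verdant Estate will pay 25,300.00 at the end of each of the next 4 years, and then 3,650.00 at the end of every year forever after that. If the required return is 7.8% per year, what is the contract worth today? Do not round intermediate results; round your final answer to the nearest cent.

118822.81

PV of 4-year annuity: 25,300.00 × [1 − (1+0.078)^−4] / 0.078 = 84171.21261
Perpetuity value at year 4: 3,650.00 / 0.078 = 46794.87179
PV of perpetuity: 46794.87179 / (1+0.078)^4 = 34651.59409
Total PV = 84171.21261 + 34651.59409 = 118822.80670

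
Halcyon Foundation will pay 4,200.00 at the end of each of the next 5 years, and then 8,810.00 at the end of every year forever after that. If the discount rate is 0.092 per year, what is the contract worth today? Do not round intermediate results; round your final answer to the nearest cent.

77922.24

PV of 5-year annuity: 4,200.00 × [1 − (1+0.092)^−5] / 0.092 = 16252.11022
Perpetuity value at year 5: 8,810.00 / 0.092 = 95760.86957
PV of perpetuity: 95760.86957 / (1+0.092)^5 = 61670.13359
Total PV = 16252.11022 + 61670.13359 = 77922.24382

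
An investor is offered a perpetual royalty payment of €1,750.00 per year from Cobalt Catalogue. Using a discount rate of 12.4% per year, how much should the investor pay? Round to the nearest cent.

Level perpetuity: PV = C / r = €1,750.00 / 0.124 = €14,112.90

€14112.90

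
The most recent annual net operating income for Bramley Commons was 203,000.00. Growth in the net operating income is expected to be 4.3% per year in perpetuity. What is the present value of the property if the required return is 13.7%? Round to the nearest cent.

D₁ = D₀ × (1 + g) = 203,000.00 × 1.043 = 211,729.0000
Growing perpetuity: P = D₁ / (r − g) = 211,729.0000 / (0.137 − 0.043) = 2,252,436.17

2252436.17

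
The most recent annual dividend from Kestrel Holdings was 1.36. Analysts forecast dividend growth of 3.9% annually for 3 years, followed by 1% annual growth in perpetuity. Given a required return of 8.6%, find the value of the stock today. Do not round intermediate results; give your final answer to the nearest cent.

D_1 = 1.41304
D_2 = 1.46815
D_3 = 1.52541
Terminal value at year 3: TV = D_3×(1+g_2)/(r−g_2) = 1.54066/0.076 = 20.27185
P_0 = D_1/(1+r)^1 + D_2/(1+r)^2 + D_3/(1+r)^3 + TV/(1+r)^3
    = 1.30114 + 1.24483 + 1.19096 + 15.82719 = 19.56412

19.56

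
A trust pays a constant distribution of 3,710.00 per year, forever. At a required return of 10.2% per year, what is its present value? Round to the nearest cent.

36372.55

Level perpetuity: PV = C / r = 3,710.00 / 0.102 = 36,372.55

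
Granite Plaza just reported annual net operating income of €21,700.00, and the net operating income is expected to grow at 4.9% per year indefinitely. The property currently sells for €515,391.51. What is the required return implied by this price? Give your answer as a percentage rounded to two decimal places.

D₁ = €21,700.00 × 1.049 = €22,763.3000
P = D₁/(r − g) ⇒ r = D₁/P + g = €22,763.3000/€515,391.51 + 0.049 = 0.044167 + 0.049 = 0.093167

9.32%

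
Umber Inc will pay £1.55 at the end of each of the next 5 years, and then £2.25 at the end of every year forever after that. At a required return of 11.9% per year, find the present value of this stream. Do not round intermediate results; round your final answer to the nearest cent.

PV of 5-year annuity: £1.55 × [1 − (1+0.119)^−5] / 0.119 = 5.60127
Perpetuity value at year 5: £2.25 / 0.119 = 18.90756
PV of perpetuity: 18.90756 / (1+0.119)^5 = 10.77668
Total PV = 5.60127 + 10.77668 = 16.37796

£16.38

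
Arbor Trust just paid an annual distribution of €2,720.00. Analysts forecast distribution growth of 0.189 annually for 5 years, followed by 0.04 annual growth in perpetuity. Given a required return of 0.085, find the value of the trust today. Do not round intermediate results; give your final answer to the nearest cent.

D_1 = 3234.08000
D_2 = 3845.32112
D_3 = 4572.08681
D_4 = 5436.21122
D_5 = 6463.65514
Terminal value at year 5: TV = D_5×(1+g_2)/(r−g_2) = 6722.20135/0.045 = 149382.25211
P_0 = D_1/(1+r)^1 + D_2/(1+r)^2 + D_3/(1+r)^3 + D_4/(1+r)^4 + D_5/(1+r)^5 + TV/(1+r)^5
    = 2980.71889 + 3266.42835 + 3579.52379 + 3922.63022 + 4298.62427 + 99345.98309 = 117393.90862

€117393.91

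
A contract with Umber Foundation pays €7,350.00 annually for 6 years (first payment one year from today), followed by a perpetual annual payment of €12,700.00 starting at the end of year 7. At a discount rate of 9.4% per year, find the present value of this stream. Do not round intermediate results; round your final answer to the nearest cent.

€111390.26

PV of 6-year annuity: €7,350.00 × [1 − (1+0.094)^−6] / 0.094 = 32581.96392
Perpetuity value at year 6: €12,700.00 / 0.094 = 135106.38298
PV of perpetuity: 135106.38298 / (1+0.094)^6 = 78808.29566
Total PV = 32581.96392 + 78808.29566 = 111390.25958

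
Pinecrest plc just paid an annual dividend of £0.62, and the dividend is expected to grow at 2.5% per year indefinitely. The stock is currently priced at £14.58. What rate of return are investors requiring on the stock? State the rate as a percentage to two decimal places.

D₁ = £0.62 × 1.025 = £0.6355
P = D₁/(r − g) ⇒ r = D₁/P + g = £0.6355/£14.58 + 0.025 = 0.043587 + 0.025 = 0.068587

6.86%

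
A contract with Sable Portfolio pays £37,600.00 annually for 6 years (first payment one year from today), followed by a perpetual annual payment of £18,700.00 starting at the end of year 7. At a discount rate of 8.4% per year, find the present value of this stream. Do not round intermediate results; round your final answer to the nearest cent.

£308941.29

PV of 6-year annuity: £37,600.00 × [1 − (1+0.084)^−6] / 0.084 = 171731.01281
Perpetuity value at year 6: £18,700.00 / 0.084 = 222619.04762
PV of perpetuity: 222619.04762 / (1+0.084)^6 = 137210.27263
Total PV = 171731.01281 + 137210.27263 = 308941.28544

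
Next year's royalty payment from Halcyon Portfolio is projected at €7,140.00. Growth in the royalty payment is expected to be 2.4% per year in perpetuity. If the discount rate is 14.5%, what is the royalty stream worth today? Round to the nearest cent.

€59008.26

Growing perpetuity: P = D₁ / (r − g) = €7,140.0000 / (0.145 − 0.024) = €59,008.26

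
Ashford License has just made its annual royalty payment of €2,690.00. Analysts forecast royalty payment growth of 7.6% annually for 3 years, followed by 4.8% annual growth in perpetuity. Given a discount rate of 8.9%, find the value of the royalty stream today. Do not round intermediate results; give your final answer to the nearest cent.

D_1 = 2894.44000
D_2 = 3114.41744
D_3 = 3351.11317
Terminal value at year 3: TV = D_3×(1+g_2)/(r−g_2) = 3511.96660/0.041 = 85657.72189
P_0 = D_1/(1+r)^1 + D_2/(1+r)^2 + D_3/(1+r)^3 + TV/(1+r)^3
    = 2657.88797 + 2626.15928 + 2594.80935 + 66325.85859 = 74204.71520

€74204.72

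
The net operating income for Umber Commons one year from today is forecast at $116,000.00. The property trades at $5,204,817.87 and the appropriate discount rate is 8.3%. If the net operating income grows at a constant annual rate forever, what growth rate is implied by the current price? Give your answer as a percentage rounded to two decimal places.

6.07%

P = D₁/(r−g) ⇒ g = r − D₁/P = 0.083 − $116,000.00/$5,204,817.87 = 0.060713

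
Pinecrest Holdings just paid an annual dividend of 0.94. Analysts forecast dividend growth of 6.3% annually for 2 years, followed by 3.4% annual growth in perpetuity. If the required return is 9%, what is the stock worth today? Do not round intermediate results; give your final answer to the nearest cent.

18.32

D_1 = 0.99922
D_2 = 1.06217
Terminal value at year 2: TV = D_2×(1+g_2)/(r−g_2) = 1.09828/0.056 = 19.61223
P_0 = D_1/(1+r)^1 + D_2/(1+r)^2 + TV/(1+r)^2
    = 0.91672 + 0.89401 + 16.50722 = 18.31794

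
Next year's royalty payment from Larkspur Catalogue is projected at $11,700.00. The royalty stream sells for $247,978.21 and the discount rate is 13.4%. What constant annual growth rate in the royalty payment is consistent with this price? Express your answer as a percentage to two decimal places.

P = D₁/(r−g) ⇒ g = r − D₁/P = 0.134 − $11,700.00/$247,978.21 = 0.086818

8.68%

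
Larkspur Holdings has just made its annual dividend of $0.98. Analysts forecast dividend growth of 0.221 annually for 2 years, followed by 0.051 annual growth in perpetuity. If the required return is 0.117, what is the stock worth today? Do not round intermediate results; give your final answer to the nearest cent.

$20.89

D_1 = 1.19658
D_2 = 1.46102
Terminal value at year 2: TV = D_2×(1+g_2)/(r−g_2) = 1.53554/0.066 = 23.26570
P_0 = D_1/(1+r)^1 + D_2/(1+r)^2 + TV/(1+r)^2
    = 1.07124 + 1.17098 + 18.64704 = 20.88927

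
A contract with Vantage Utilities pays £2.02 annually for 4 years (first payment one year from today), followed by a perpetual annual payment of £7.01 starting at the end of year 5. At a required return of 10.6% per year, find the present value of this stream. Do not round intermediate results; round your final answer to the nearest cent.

£50.52

PV of 4-year annuity: £2.02 × [1 − (1+0.106)^−4] / 0.106 = 6.32084
Perpetuity value at year 4: £7.01 / 0.106 = 66.13208
PV of perpetuity: 66.13208 / (1+0.106)^4 = 44.19688
Total PV = 6.32084 + 44.19688 = 50.51772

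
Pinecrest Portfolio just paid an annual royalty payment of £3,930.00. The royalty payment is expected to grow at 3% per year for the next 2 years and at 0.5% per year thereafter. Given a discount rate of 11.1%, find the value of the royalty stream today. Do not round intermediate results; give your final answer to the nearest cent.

D_1 = 4047.90000
D_2 = 4169.33700
Terminal value at year 2: TV = D_2×(1+g_2)/(r−g_2) = 4190.18368/0.106 = 39530.03476
P_0 = D_1/(1+r)^1 + D_2/(1+r)^2 + TV/(1+r)^2
    = 3643.47435 + 3377.83850 + 32025.73299 = 39047.04584

£39047.05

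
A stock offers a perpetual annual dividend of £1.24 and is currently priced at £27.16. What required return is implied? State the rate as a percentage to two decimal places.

4.57%

P = C/r ⇒ r = C/P = £1.24/£27.16 = 0.045655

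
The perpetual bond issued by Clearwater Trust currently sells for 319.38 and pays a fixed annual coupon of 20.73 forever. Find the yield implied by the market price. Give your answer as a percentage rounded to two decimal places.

6.49%

P = C/r ⇒ r = C/P = 20.73/319.38 = 0.064907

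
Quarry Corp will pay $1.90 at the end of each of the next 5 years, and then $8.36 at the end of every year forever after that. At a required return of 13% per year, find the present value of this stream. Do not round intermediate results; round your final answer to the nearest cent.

$41.59

PV of 5-year annuity: $1.90 × [1 − (1+0.13)^−5] / 0.13 = 6.68274
Perpetuity value at year 5: $8.36 / 0.13 = 64.30769
PV of perpetuity: 64.30769 / (1+0.13)^5 = 34.90364
Total PV = 6.68274 + 34.90364 = 41.58638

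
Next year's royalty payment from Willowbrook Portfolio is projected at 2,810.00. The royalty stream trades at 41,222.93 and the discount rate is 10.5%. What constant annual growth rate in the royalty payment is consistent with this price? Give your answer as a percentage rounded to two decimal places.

3.68%

P = D₁/(r−g) ⇒ g = r − D₁/P = 0.105 − 2,810.00/41,222.93 = 0.036834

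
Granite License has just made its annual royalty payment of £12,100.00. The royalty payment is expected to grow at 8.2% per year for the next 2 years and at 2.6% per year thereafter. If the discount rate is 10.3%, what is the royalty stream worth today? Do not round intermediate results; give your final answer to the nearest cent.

D_1 = 13092.20000
D_2 = 14165.76040
Terminal value at year 2: TV = D_2×(1+g_2)/(r−g_2) = 14534.07017/0.077 = 188754.15806
P_0 = D_1/(1+r)^1 + D_2/(1+r)^2 + TV/(1+r)^2
    = 11869.62829 + 11643.64262 + 155147.75746 = 178661.02836

£178661.03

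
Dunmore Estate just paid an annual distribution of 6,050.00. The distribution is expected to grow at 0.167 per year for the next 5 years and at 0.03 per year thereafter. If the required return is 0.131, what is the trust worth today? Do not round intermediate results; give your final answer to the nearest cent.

D_1 = 7060.35000
D_2 = 8239.42845
D_3 = 9615.41300
D_4 = 11221.18697
D_5 = 13095.12520
Terminal value at year 5: TV = D_5×(1+g_2)/(r−g_2) = 13487.97895/0.101 = 133544.34607
P_0 = D_1/(1+r)^1 + D_2/(1+r)^2 + D_3/(1+r)^3 + D_4/(1+r)^4 + D_5/(1+r)^5 + TV/(1+r)^5
    = 6242.57294 + 6441.27553 + 6646.30287 + 6857.85628 + 7076.14348 + 72162.65132 = 105426.80242

105426.80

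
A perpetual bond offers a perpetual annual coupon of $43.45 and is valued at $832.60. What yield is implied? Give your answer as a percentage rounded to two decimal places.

5.22%

P = C/r ⇒ r = C/P = $43.45/$832.60 = 0.052186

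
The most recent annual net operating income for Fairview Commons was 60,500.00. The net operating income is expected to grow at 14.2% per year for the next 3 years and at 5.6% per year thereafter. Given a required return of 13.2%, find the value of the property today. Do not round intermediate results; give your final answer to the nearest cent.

1047832.83

D_1 = 69091.00000
D_2 = 78901.92200
D_3 = 90105.99492
Terminal value at year 3: TV = D_3×(1+g_2)/(r−g_2) = 95151.93064/0.076 = 1251999.08737
P_0 = D_1/(1+r)^1 + D_2/(1+r)^2 + D_3/(1+r)^3 + TV/(1+r)^3
    = 61034.45230 + 61573.62590 + 62117.56253 + 863107.18460 = 1047832.82533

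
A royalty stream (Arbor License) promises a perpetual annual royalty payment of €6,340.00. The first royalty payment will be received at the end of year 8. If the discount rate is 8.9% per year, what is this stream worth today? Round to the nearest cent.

€39219.68

Value at end of year 7: C / r = €6,340.00 / 0.089 = €71,235.9551
Discount to today: PV = €71,235.9551 / (1 + 0.089)^7 = €71,235.9551 / 1.816332 = €39,219.68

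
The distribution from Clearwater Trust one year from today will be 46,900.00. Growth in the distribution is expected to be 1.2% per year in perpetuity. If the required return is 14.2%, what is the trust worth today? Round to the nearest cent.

360769.23

Growing perpetuity: P = D₁ / (r − g) = 46,900.0000 / (0.142 − 0.012) = 360,769.23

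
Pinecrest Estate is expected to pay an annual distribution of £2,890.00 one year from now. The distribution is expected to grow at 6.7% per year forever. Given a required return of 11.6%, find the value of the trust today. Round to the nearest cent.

Growing perpetuity: P = D₁ / (r − g) = £2,890.0000 / (0.116 − 0.067) = £58,979.59

£58979.59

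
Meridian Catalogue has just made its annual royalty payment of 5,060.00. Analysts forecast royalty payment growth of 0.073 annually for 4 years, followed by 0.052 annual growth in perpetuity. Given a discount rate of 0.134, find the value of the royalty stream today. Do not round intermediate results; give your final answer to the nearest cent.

69696.07

D_1 = 5429.38000
D_2 = 5825.72474
D_3 = 6251.00265
D_4 = 6707.32584
Terminal value at year 4: TV = D_4×(1+g_2)/(r−g_2) = 7056.10678/0.082 = 86050.08272
P_0 = D_1/(1+r)^1 + D_2/(1+r)^2 + D_3/(1+r)^3 + D_4/(1+r)^4 + TV/(1+r)^4
    = 4787.81305 + 4530.26755 + 4286.57591 + 4055.99290 + 52035.42115 = 69696.07057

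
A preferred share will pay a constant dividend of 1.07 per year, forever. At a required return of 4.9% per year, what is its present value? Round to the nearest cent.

21.84

Level perpetuity: PV = C / r = 1.07 / 0.049 = 21.84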